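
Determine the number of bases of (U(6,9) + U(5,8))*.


(M1+M2)* = M1* + M2*.
M1* = U(3,9), bases: C(9,3) = 84.
M2* = U(3,8), bases: C(8,3) = 56.
|B(M*)| = 84 * 56 = 4704.

4704


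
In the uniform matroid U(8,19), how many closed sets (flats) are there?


Flats of U(8,19): every subset of size < 8 is a flat, plus E itself.
Count = C(19,0) + C(19,1) + C(19,2) + C(19,3) + C(19,4) + C(19,5) + C(19,6) + C(19,7) + 1
     = 1 + 19 + 171 + 969 + 3876 + 11628 + 27132 + 50388 + 1
     = 94185.

94185


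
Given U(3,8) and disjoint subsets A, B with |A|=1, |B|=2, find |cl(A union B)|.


|A union B| = 1 + 2 = 3 (disjoint).
In U(3,8), cl(S) = S if |S| < 3, else cl(S) = E.
Since 3 >= 3, cl(A union B) = E.
|cl(A union B)| = 8.

8


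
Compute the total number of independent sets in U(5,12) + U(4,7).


For a direct sum, |I(M1+M2)| = |I(M1)| * |I(M2)|.
|I(U(5,12))| = sum C(12,k) for k=0..5 = 1586.
|I(U(4,7))| = sum C(7,k) for k=0..4 = 99.
Total = 1586 * 99 = 157014.

157014


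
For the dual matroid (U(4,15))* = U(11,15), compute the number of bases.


The dual of U(r,n) is U(n-r, n) = U(11,15).
Bases of U(11,15) are all (11)-element subsets.
|B(M*)| = C(15,11) = 1365.

1365


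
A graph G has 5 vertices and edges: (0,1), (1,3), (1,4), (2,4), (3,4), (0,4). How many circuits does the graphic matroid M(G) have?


A circuit in a graphic matroid = edge set of a simple cycle.
G has 5 vertices and 6 edges.
Enumerating all minimal edge subsets forming cycles...
Total circuits found: 3.

3


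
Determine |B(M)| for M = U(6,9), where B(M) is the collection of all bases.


Bases of U(6,9) are all 6-element subsets of the 9-element ground set.
Number of bases = C(9,6).
C(9,6) = 84.

84


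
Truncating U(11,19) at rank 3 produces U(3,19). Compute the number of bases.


Truncating U(11,19) to rank 3 gives U(3,19).
Bases of U(3,19) are all 3-element subsets of 19 elements.
Number of bases = C(19,3) = (19 * 18 * 17) / (1 * 2 * 3) = 969.

969


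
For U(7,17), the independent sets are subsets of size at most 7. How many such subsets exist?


Independent sets of U(7,17) are all subsets of size <= 7.
Count = (17 choose 0) + (17 choose 1) + (17 choose 2) + (17 choose 3) + (17 choose 4) + (17 choose 5) + (17 choose 6) + (17 choose 7)
     = 1 + 17 + 136 + 680 + 2380 + 6188 + 12376 + 19448
     = 41226.

41226


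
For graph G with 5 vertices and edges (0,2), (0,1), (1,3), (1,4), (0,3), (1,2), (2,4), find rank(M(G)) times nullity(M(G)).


r(M) = |V| - c = 5 - 1 = 4.
nullity = |E| - r(M) = 7 - 4 = 3.
Product = 4 * 3 = 12.

12


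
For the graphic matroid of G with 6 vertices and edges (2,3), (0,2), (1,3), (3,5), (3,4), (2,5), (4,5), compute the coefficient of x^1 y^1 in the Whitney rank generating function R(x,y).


R(x,y) = sum over A in 2^E of x^(r(E)-r(A)) * y^(|A|-r(A)).
G has 6 vertices, 7 edges. r(E) = 5.
Enumerate all 2^7 = 128 subsets.
Count subsets with r(E)-r(A)=1 and |A|-r(A)=1: 12.

12


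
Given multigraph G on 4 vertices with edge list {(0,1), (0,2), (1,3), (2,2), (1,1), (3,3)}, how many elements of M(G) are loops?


In a graphic matroid, a loop is a self-loop edge (u,u) with rank 0.
Examining all 6 edges for self-loops...
Self-loops found: (2,2), (1,1), (3,3)
Number of loops = 3.

3


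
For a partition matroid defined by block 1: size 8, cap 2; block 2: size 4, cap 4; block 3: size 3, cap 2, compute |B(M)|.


A basis picks exactly ci elements from block i.
Number of bases = product of C(|Si|, ci).
= C(8,2) * C(4,4) * C(3,2)
= 28 * 1 * 3
= 84.

84


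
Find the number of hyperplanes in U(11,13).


Hyperplanes of U(11,13) are flats of rank 10.
In a uniform matroid, these are exactly the (10)-element subsets.
Count = C(13,10) = 286.

286


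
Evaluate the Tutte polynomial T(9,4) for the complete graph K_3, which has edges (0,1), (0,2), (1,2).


T(K_3; x,y) = x^2 + x + y.
T(9,4) = 81 + 9 + 4 = 94.

94


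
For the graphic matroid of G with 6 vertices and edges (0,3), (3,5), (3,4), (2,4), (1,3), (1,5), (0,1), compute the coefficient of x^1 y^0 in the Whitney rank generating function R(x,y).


R(x,y) = sum over A in 2^E of x^(r(E)-r(A)) * y^(|A|-r(A)).
G has 6 vertices, 7 edges. r(E) = 5.
Enumerate all 2^7 = 128 subsets.
Count subsets with r(E)-r(A)=1 and |A|-r(A)=0: 26.

26


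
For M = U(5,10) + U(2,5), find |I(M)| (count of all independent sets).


For a direct sum, |I(M1+M2)| = |I(M1)| * |I(M2)|.
|I(U(5,10))| = sum C(10,k) for k=0..5 = 638.
|I(U(2,5))| = sum C(5,k) for k=0..2 = 16.
Total = 638 * 16 = 10208.

10208


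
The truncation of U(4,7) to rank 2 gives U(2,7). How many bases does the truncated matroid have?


Truncating U(4,7) to rank 2 gives U(2,7).
Bases of U(2,7) are all 2-element subsets of 7 elements.
Number of bases = C(7,2) = (7 * 6) / (1 * 2) = 21.

21


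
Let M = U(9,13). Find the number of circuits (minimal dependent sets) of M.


In U(9,13), circuits are the (10)-element subsets.
Any set of 10 elements is dependent, and removing any one element gives
an independent set of size 9, so it is a minimal dependent set.
Number of circuits = C(13,10) = 13! / (10! * 3!) = 286.

286


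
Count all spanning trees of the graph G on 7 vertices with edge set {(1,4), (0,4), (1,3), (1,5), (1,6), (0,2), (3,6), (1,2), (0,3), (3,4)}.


By Kirchhoff's matrix tree theorem, the number of spanning trees equals
the determinant of any cofactor of the Laplacian matrix L.
G has 7 vertices and 10 edges.
Computing the (6 x 6) cofactor determinant gives 61.

61


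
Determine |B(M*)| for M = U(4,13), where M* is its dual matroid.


The dual of U(r,n) is U(n-r, n) = U(9,13).
Bases of U(9,13) are all (9)-element subsets.
|B(M*)| = (13 choose 9) = 715.

715


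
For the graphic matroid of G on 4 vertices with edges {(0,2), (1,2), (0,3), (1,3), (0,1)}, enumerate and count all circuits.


A circuit in a graphic matroid = edge set of a simple cycle.
G has 4 vertices and 5 edges.
Enumerating all minimal edge subsets forming cycles...
Total circuits found: 3.

3


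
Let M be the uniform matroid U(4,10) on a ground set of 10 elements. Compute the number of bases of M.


Bases of U(4,10) are all 4-element subsets of the 10-element ground set.
Number of bases = C(10,4).
C(10,4) = (10 * 9 * 8 * 7) / (1 * 2 * 3 * 4) = 210.

210


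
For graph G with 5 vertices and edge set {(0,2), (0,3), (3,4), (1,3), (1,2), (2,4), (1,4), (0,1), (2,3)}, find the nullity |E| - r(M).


Cycle rank (nullity) = |E| - r(M) = |E| - (|V| - c).
|E| = 9, |V| = 5, c = 1.
Nullity = 9 - (5 - 1) = 9 - 4 = 5.

5


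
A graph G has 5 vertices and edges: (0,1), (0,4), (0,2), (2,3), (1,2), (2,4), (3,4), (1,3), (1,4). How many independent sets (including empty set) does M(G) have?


An independent set in a graphic matroid is an acyclic edge subset.
G has 5 vertices and 9 edges.
Enumerate all 2^9 = 512 subsets, checking for acyclicity.
Total independent sets = 198.

198


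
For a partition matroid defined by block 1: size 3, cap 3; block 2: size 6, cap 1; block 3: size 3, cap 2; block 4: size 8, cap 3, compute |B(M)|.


A basis picks exactly ci elements from block i.
Number of bases = product of C(|Si|, ci).
= C(3,3) * C(6,1) * C(3,2) * C(8,3)
= 1 * 6 * 3 * 56
= 1008.

1008


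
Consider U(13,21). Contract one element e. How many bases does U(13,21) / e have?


Contracting e from U(13,21) gives U(12,20).
Bases of U(12,20) = C(20,12) = 125970.

125970


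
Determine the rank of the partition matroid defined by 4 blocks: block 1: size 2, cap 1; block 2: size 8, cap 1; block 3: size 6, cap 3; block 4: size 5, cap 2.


Rank of a partition matroid = sum of min(|Si|, ci) for each block.
= min(2,1) + min(8,1) + min(6,3) + min(5,2)
= 1 + 1 + 3 + 2
= 7.

7


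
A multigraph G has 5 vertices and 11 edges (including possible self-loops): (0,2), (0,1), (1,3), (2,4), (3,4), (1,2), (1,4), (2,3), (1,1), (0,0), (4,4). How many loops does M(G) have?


In a graphic matroid, a loop is a self-loop edge (u,u) with rank 0.
Examining all 11 edges for self-loops...
Self-loops found: (1,1), (0,0), (4,4)
Number of loops = 3.

3


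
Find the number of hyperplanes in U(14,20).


Hyperplanes of U(14,20) are flats of rank 13.
In a uniform matroid, these are exactly the (13)-element subsets.
Count = C(20,13) = 20! / (13! * 7!) = 77520.

77520


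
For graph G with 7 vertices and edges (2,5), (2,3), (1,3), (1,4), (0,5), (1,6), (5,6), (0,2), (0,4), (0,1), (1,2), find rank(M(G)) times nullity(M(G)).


r(M) = |V| - c = 7 - 1 = 6.
nullity = |E| - r(M) = 11 - 6 = 5.
Product = 6 * 5 = 30.

30


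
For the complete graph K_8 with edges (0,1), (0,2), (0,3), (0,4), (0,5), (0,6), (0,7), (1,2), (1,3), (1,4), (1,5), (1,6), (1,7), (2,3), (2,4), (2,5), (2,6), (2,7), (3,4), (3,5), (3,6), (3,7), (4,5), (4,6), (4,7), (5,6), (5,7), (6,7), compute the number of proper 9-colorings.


P(K_8, k) = k(k-1)(k-2)...(k-7).
P(9) = (9) * (8) * (7) * (6) * (5) * (4) * (3) * (2) = 362880.

362880


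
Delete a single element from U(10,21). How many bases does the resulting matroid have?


Deleting e from U(10,21) gives U(10,20) since n > r.
Bases of U(10,20) = C(20,10) = 184756.

184756


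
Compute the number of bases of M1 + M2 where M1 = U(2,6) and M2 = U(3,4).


Bases of a direct sum M1 + M2: |B| = |B(M1)| * |B(M2)|.
|B(U(2,6))| = C(6,2) = 15.
|B(U(3,4))| = C(4,3) = 4.
Total bases = 15 * 4 = 60.

60


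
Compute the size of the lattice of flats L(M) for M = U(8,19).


Flats of U(8,19): every subset of size < 8 is a flat, plus E itself.
Count = C(19,0) + C(19,1) + C(19,2) + C(19,3) + C(19,4) + C(19,5) + C(19,6) + C(19,7) + 1
     = 1 + 19 + 171 + 969 + 3876 + 11628 + 27132 + 50388 + 1
     = 94185.

94185


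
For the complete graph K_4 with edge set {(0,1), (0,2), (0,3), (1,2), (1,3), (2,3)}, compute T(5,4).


T(K_4; x,y) = x^3 + 3x^2 + 4xy + 2x + y^3 + 3y^2 + 2y.
Substituting x=5, y=4:
= 125 + 75 + 80 + 10 + 64 + 48 + 8
= 410.

410


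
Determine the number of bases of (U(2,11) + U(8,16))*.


(M1+M2)* = M1* + M2*.
M1* = U(9,11), bases: C(11,9) = 55.
M2* = U(8,16), bases: C(16,8) = 12870.
|B(M*)| = 55 * 12870 = 707850.

707850


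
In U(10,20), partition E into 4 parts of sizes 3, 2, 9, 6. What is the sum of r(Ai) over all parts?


r(Ai) = min(|Ai|, 10) for each part.
Sum = min(3,10) + min(2,10) + min(9,10) + min(6,10)
    = 3 + 2 + 9 + 6
    = 20.

20


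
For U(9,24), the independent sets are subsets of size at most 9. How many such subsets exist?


Independent sets of U(9,24) are all subsets of size <= 9.
Count = (24 choose 0) + (24 choose 1) + (24 choose 2) + (24 choose 3) + (24 choose 4) + (24 choose 5) + (24 choose 6) + (24 choose 7) + (24 choose 8) + (24 choose 9)
     = 1 + 24 + 276 + 2024 + 10626 + 42504 + 134596 + 346104 + 735471 + 1307504
     = 2579130.

2579130


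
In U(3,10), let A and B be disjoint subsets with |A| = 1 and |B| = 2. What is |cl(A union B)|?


|A union B| = 1 + 2 = 3 (disjoint).
In U(3,10), cl(S) = S if |S| < 3, else cl(S) = E.
Since 3 >= 3, cl(A union B) = E.
|cl(A union B)| = 10.

10


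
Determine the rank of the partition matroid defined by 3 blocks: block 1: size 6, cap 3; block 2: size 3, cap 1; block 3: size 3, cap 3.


Rank of a partition matroid = sum of min(|Si|, ci) for each block.
= min(6,3) + min(3,1) + min(3,3)
= 3 + 1 + 3
= 7.

7


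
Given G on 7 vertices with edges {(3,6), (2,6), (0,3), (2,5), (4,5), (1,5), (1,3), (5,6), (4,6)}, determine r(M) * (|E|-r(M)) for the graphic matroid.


r(M) = |V| - c = 7 - 1 = 6.
nullity = |E| - r(M) = 9 - 6 = 3.
Product = 6 * 3 = 18.

18


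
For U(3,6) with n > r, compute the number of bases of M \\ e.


Deleting e from U(3,6) gives U(3,5) since n > r.
Bases of U(3,5) = C(5,3) = (5 * 4 * 3) / (1 * 2 * 3) = 10.

10


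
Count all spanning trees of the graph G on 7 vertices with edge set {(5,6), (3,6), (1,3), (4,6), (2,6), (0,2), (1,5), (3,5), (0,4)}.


By Kirchhoff's matrix tree theorem, the number of spanning trees equals
the determinant of any cofactor of the Laplacian matrix L.
G has 7 vertices and 9 edges.
Computing the (6 x 6) cofactor determinant gives 32.

32


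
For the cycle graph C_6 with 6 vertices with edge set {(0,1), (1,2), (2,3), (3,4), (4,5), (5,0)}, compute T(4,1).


T(C_6; x,y) = x + x^2 + ... + x^(5) + y.
T(4,1) = 4^1 + 4^2 + 4^3 + 4^4 + 4^5 + 1
= 4 + 16 + 64 + 256 + 1024 + 1
= 1365.

1365


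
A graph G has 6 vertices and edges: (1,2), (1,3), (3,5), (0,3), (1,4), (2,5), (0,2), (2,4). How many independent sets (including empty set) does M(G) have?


An independent set in a graphic matroid is an acyclic edge subset.
G has 6 vertices and 8 edges.
Enumerate all 2^8 = 256 subsets, checking for acyclicity.
Total independent sets = 186.

186


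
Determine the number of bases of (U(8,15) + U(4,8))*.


(M1+M2)* = M1* + M2*.
M1* = U(7,15), bases: C(15,7) = 6435.
M2* = U(4,8), bases: C(8,4) = 70.
|B(M*)| = 6435 * 70 = 450450.

450450


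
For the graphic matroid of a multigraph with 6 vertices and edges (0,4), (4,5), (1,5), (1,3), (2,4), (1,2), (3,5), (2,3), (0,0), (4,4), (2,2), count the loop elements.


In a graphic matroid, a loop is a self-loop edge (u,u) with rank 0.
Examining all 11 edges for self-loops...
Self-loops found: (0,0), (4,4), (2,2)
Number of loops = 3.

3


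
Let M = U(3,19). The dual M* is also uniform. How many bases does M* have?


The dual of U(r,n) is U(n-r, n) = U(16,19).
Bases of U(16,19) are all (16)-element subsets.
|B(M*)| = (19 choose 16) = 969.

969


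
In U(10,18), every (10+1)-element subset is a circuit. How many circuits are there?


In U(10,18), circuits are the (11)-element subsets.
Any set of 11 elements is dependent, and removing any one element gives
an independent set of size 10, so it is a minimal dependent set.
Number of circuits = C(18,11) = 31824.

31824


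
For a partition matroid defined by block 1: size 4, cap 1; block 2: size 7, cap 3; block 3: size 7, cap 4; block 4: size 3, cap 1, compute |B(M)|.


A basis picks exactly ci elements from block i.
Number of bases = product of C(|Si|, ci).
= C(4,1) * C(7,3) * C(7,4) * C(3,1)
= 4 * 35 * 35 * 3
= 14700.

14700


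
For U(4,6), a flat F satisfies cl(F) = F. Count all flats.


Flats of U(4,6): every subset of size < 4 is a flat, plus E itself.
Count = C(6,0) + C(6,1) + C(6,2) + C(6,3) + 1
     = 1 + 6 + 15 + 20 + 1
     = 43.

43


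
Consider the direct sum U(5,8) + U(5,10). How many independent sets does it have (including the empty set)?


For a direct sum, |I(M1+M2)| = |I(M1)| * |I(M2)|.
|I(U(5,8))| = sum C(8,k) for k=0..5 = 219.
|I(U(5,10))| = sum C(10,k) for k=0..5 = 638.
Total = 219 * 638 = 139722.

139722


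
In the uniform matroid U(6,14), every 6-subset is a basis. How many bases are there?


Bases of U(6,14) are all 6-element subsets of the 14-element ground set.
Number of bases = C(14,6).
C(14,6) = 14! / (6! * 8!) = 3003.

3003


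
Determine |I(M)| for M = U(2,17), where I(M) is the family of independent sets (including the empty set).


Independent sets of U(2,17) are all subsets of size <= 2.
Count = (17 choose 0) + (17 choose 1) + (17 choose 2)
     = 1 + 17 + 136
     = 154.

154


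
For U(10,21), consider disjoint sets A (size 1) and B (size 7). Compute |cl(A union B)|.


|A union B| = 1 + 7 = 8 (disjoint).
In U(10,21), cl(S) = S if |S| < 10, else cl(S) = E.
Since 8 < 10, cl(A union B) = A union B.
|cl(A union B)| = 8.

8


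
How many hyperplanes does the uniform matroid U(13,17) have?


Hyperplanes of U(13,17) are flats of rank 12.
In a uniform matroid, these are exactly the (12)-element subsets.
Count = (17 choose 12) = 6188.

6188


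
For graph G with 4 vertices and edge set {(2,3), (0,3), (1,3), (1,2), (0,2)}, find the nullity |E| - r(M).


Cycle rank (nullity) = |E| - r(M) = |E| - (|V| - c).
|E| = 5, |V| = 4, c = 1.
Nullity = 5 - (4 - 1) = 5 - 3 = 2.

2


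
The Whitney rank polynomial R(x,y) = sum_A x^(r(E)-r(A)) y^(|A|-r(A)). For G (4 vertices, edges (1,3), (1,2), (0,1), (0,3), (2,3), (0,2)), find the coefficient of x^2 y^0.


R(x,y) = sum over A in 2^E of x^(r(E)-r(A)) * y^(|A|-r(A)).
G has 4 vertices, 6 edges. r(E) = 3.
Enumerate all 2^6 = 64 subsets.
Count subsets with r(E)-r(A)=2 and |A|-r(A)=0: 6.

6


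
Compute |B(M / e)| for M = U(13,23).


Contracting e from U(13,23) gives U(12,22).
Bases of U(12,22) = C(22,12) = 22! / (12! * 10!) = 646646.

646646


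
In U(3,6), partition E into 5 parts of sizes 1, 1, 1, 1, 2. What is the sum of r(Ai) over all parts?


r(Ai) = min(|Ai|, 3) for each part.
Sum = min(1,3) + min(1,3) + min(1,3) + min(1,3) + min(2,3)
    = 1 + 1 + 1 + 1 + 2
    = 6.

6


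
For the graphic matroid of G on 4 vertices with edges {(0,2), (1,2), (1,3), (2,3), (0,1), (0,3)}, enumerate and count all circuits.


A circuit in a graphic matroid = edge set of a simple cycle.
G has 4 vertices and 6 edges.
Enumerating all minimal edge subsets forming cycles...
Total circuits found: 7.

7


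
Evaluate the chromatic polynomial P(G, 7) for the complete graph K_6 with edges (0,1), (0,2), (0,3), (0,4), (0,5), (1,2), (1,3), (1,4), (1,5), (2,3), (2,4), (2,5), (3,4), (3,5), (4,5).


P(K_6, k) = k(k-1)(k-2)...(k-5).
P(7) = (7) * (6) * (5) * (4) * (3) * (2) = 5040.

5040


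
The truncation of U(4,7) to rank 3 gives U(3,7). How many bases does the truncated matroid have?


Truncating U(4,7) to rank 3 gives U(3,7).
Bases of U(3,7) are all 3-element subsets of 7 elements.
Number of bases = C(7,3) = 7! / (3! * 4!) = 35.

35


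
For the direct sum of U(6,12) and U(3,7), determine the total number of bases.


Bases of a direct sum M1 + M2: |B| = |B(M1)| * |B(M2)|.
|B(U(6,12))| = C(12,6) = 924.
|B(U(3,7))| = C(7,3) = 35.
Total bases = 924 * 35 = 32340.

32340


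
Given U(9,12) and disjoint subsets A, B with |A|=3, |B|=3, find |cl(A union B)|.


|A union B| = 3 + 3 = 6 (disjoint).
In U(9,12), cl(S) = S if |S| < 9, else cl(S) = E.
Since 6 < 9, cl(A union B) = A union B.
|cl(A union B)| = 6.

6


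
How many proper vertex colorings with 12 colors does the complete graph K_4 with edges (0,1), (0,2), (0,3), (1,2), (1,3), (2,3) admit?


P(K_4, k) = k(k-1)(k-2)...(k-3).
P(12) = (12) * (11) * (10) * (9) = 11880.

11880


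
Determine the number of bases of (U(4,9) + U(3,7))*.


(M1+M2)* = M1* + M2*.
M1* = U(5,9), bases: C(9,5) = 126.
M2* = U(4,7), bases: C(7,4) = 35.
|B(M*)| = 126 * 35 = 4410.

4410


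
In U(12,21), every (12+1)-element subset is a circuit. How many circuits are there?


In U(12,21), circuits are the (13)-element subsets.
Any set of 13 elements is dependent, and removing any one element gives
an independent set of size 12, so it is a minimal dependent set.
Number of circuits = (21 choose 13) = 203490.

203490


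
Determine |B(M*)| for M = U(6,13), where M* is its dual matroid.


The dual of U(r,n) is U(n-r, n) = U(7,13).
Bases of U(7,13) are all (7)-element subsets.
|B(M*)| = (13 choose 7) = 1716.

1716


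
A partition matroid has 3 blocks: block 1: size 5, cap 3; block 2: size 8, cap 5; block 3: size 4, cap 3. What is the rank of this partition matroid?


Rank of a partition matroid = sum of min(|Si|, ci) for each block.
= min(5,3) + min(8,5) + min(4,3)
= 3 + 5 + 3
= 11.

11


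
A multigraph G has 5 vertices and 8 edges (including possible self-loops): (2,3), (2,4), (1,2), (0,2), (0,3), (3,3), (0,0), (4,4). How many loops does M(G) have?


In a graphic matroid, a loop is a self-loop edge (u,u) with rank 0.
Examining all 8 edges for self-loops...
Self-loops found: (3,3), (0,0), (4,4)
Number of loops = 3.

3


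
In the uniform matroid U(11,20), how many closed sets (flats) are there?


Flats of U(11,20): every subset of size < 11 is a flat, plus E itself.
Count = C(20,0) + C(20,1) + C(20,2) + C(20,3) + C(20,4) + C(20,5) + C(20,6) + C(20,7) + C(20,8) + C(20,9) + C(20,10) + 1
     = 1 + 20 + 190 + 1140 + 4845 + 15504 + 38760 + 77520 + 125970 + 167960 + 184756 + 1
     = 616667.

616667


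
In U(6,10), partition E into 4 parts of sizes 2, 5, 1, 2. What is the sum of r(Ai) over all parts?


r(Ai) = min(|Ai|, 6) for each part.
Sum = min(2,6) + min(5,6) + min(1,6) + min(2,6)
    = 2 + 5 + 1 + 2
    = 10.

10


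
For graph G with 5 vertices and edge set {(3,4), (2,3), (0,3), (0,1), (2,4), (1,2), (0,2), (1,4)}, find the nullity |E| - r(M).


Cycle rank (nullity) = |E| - r(M) = |E| - (|V| - c).
|E| = 8, |V| = 5, c = 1.
Nullity = 8 - (5 - 1) = 8 - 4 = 4.

4


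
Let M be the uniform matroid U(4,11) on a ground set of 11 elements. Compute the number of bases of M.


Bases of U(4,11) are all 4-element subsets of the 11-element ground set.
Number of bases = C(11,4).
(11 choose 4) = 330.

330


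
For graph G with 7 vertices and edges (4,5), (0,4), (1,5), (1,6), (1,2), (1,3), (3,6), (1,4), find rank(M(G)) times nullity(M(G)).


r(M) = |V| - c = 7 - 1 = 6.
nullity = |E| - r(M) = 8 - 6 = 2.
Product = 6 * 2 = 12.

12


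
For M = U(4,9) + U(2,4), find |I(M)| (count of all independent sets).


For a direct sum, |I(M1+M2)| = |I(M1)| * |I(M2)|.
|I(U(4,9))| = sum C(9,k) for k=0..4 = 256.
|I(U(2,4))| = sum C(4,k) for k=0..2 = 11.
Total = 256 * 11 = 2816.

2816


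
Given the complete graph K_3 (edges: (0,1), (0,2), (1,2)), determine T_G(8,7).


T(K_3; x,y) = x^2 + x + y.
T(8,7) = 64 + 8 + 7 = 79.

79


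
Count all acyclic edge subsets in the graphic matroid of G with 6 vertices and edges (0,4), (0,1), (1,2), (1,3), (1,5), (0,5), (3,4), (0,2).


An independent set in a graphic matroid is an acyclic edge subset.
G has 6 vertices and 8 edges.
Enumerate all 2^8 = 256 subsets, checking for acyclicity.
Total independent sets = 177.

177


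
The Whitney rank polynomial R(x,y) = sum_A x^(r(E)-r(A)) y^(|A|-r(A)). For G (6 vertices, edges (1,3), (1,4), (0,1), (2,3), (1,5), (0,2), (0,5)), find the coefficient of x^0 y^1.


R(x,y) = sum over A in 2^E of x^(r(E)-r(A)) * y^(|A|-r(A)).
G has 6 vertices, 7 edges. r(E) = 5.
Enumerate all 2^7 = 128 subsets.
Count subsets with r(E)-r(A)=0 and |A|-r(A)=1: 6.

6


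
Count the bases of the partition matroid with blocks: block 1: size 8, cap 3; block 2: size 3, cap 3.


A basis picks exactly ci elements from block i.
Number of bases = product of C(|Si|, ci).
= C(8,3) * C(3,3)
= 56 * 1
= 56.

56


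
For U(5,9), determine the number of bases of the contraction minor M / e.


Contracting e from U(5,9) gives U(4,8).
Bases of U(4,8) = C(8,4) = 8! / (4! * 4!) = 70.

70


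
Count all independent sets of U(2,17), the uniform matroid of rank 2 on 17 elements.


Independent sets of U(2,17) are all subsets of size <= 2.
Count = C(17,0) + C(17,1) + C(17,2)
     = 1 + 17 + 136
     = 154.

154


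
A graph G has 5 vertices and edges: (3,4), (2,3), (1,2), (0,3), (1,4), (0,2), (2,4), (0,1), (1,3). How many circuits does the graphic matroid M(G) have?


A circuit in a graphic matroid = edge set of a simple cycle.
G has 5 vertices and 9 edges.
Enumerating all minimal edge subsets forming cycles...
Total circuits found: 22.

22


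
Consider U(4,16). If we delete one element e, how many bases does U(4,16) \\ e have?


Deleting e from U(4,16) gives U(4,15) since n > r.
Bases of U(4,15) = (15 choose 4) = 1365.

1365


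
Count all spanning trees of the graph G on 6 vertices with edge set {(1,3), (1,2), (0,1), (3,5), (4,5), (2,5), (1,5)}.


By Kirchhoff's matrix tree theorem, the number of spanning trees equals
the determinant of any cofactor of the Laplacian matrix L.
G has 6 vertices and 7 edges.
Computing the (5 x 5) cofactor determinant gives 8.

8


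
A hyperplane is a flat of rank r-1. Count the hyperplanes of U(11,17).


Hyperplanes of U(11,17) are flats of rank 10.
In a uniform matroid, these are exactly the (10)-element subsets.
Count = C(17,10) = 17! / (10! * 7!) = 19448.

19448


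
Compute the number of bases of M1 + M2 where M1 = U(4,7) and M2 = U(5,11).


Bases of a direct sum M1 + M2: |B| = |B(M1)| * |B(M2)|.
|B(U(4,7))| = C(7,4) = 35.
|B(U(5,11))| = C(11,5) = 462.
Total bases = 35 * 462 = 16170.

16170


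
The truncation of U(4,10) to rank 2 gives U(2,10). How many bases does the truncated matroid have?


Truncating U(4,10) to rank 2 gives U(2,10).
Bases of U(2,10) are all 2-element subsets of 10 elements.
Number of bases = C(10,2) = 10! / (2! * 8!) = 45.

45


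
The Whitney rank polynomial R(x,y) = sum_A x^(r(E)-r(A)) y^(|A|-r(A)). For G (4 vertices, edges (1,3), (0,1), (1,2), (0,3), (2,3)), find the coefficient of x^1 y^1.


R(x,y) = sum over A in 2^E of x^(r(E)-r(A)) * y^(|A|-r(A)).
G has 4 vertices, 5 edges. r(E) = 3.
Enumerate all 2^5 = 32 subsets.
Count subsets with r(E)-r(A)=1 and |A|-r(A)=1: 2.

2


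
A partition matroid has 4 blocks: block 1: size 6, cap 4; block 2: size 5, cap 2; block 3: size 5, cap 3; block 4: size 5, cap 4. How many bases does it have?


A basis picks exactly ci elements from block i.
Number of bases = product of C(|Si|, ci).
= C(6,4) * C(5,2) * C(5,3) * C(5,4)
= 15 * 10 * 10 * 5
= 7500.

7500


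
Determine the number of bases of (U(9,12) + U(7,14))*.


(M1+M2)* = M1* + M2*.
M1* = U(3,12), bases: C(12,3) = 220.
M2* = U(7,14), bases: C(14,7) = 3432.
|B(M*)| = 220 * 3432 = 755040.

755040


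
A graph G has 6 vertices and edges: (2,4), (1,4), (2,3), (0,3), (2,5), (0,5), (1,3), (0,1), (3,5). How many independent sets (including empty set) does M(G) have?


An independent set in a graphic matroid is an acyclic edge subset.
G has 6 vertices and 9 edges.
Enumerate all 2^9 = 512 subsets, checking for acyclicity.
Total independent sets = 298.

298


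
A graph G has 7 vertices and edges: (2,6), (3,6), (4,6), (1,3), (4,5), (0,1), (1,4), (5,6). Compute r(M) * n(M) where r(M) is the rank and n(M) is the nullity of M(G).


r(M) = |V| - c = 7 - 1 = 6.
nullity = |E| - r(M) = 8 - 6 = 2.
Product = 6 * 2 = 12.

12


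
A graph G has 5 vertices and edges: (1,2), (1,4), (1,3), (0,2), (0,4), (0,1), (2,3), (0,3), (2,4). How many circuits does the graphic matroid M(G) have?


A circuit in a graphic matroid = edge set of a simple cycle.
G has 5 vertices and 9 edges.
Enumerating all minimal edge subsets forming cycles...
Total circuits found: 22.

22


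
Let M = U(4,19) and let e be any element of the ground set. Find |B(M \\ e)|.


Deleting e from U(4,19) gives U(4,18) since n > r.
Bases of U(4,18) = C(18,4) = 18! / (4! * 14!) = 3060.

3060


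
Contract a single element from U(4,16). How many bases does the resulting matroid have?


Contracting e from U(4,16) gives U(3,15).
Bases of U(3,15) = C(15,3) = 15! / (3! * 12!) = 455.

455


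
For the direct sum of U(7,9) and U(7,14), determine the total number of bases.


Bases of a direct sum M1 + M2: |B| = |B(M1)| * |B(M2)|.
|B(U(7,9))| = C(9,7) = 36.
|B(U(7,14))| = C(14,7) = 3432.
Total bases = 36 * 3432 = 123552.

123552


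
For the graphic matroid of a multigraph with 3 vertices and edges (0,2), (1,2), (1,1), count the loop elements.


In a graphic matroid, a loop is a self-loop edge (u,u) with rank 0.
Examining all 3 edges for self-loops...
Self-loops found: (1,1)
Number of loops = 1.

1


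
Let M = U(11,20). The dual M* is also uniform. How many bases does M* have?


The dual of U(r,n) is U(n-r, n) = U(9,20).
Bases of U(9,20) are all (9)-element subsets.
|B(M*)| = (20 choose 9) = 167960.

167960


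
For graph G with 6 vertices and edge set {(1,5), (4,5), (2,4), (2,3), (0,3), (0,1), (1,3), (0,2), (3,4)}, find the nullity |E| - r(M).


Cycle rank (nullity) = |E| - r(M) = |E| - (|V| - c).
|E| = 9, |V| = 6, c = 1.
Nullity = 9 - (6 - 1) = 9 - 5 = 4.

4


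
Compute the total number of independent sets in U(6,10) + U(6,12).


For a direct sum, |I(M1+M2)| = |I(M1)| * |I(M2)|.
|I(U(6,10))| = sum C(10,k) for k=0..6 = 848.
|I(U(6,12))| = sum C(12,k) for k=0..6 = 2510.
Total = 848 * 2510 = 2128480.

2128480


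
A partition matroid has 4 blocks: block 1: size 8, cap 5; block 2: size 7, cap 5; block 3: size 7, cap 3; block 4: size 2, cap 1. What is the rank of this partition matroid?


Rank of a partition matroid = sum of min(|Si|, ci) for each block.
= min(8,5) + min(7,5) + min(7,3) + min(2,1)
= 5 + 5 + 3 + 1
= 14.

14


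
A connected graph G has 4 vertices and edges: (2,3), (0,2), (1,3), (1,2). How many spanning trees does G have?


By Kirchhoff's matrix tree theorem, the number of spanning trees equals
the determinant of any cofactor of the Laplacian matrix L.
G has 4 vertices and 4 edges.
Computing the (3 x 3) cofactor determinant gives 3.

3


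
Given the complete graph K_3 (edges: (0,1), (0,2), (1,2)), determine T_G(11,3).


T(K_3; x,y) = x^2 + x + y.
T(11,3) = 121 + 11 + 3 = 135.

135


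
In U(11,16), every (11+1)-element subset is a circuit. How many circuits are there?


In U(11,16), circuits are the (12)-element subsets.
Any set of 12 elements is dependent, and removing any one element gives
an independent set of size 11, so it is a minimal dependent set.
Number of circuits = (16 choose 12) = 1820.

1820


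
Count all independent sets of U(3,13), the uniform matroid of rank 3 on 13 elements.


Independent sets of U(3,13) are all subsets of size <= 3.
Count = (13 choose 0) + (13 choose 1) + (13 choose 2) + (13 choose 3)
     = 1 + 13 + 78 + 286
     = 378.

378


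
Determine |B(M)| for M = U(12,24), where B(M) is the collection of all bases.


Bases of U(12,24) are all 12-element subsets of the 24-element ground set.
Number of bases = C(24,12).
C(24,12) = 24! / (12! * 12!) = 2704156.

2704156


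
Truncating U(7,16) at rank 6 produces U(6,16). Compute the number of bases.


Truncating U(7,16) to rank 6 gives U(6,16).
Bases of U(6,16) are all 6-element subsets of 16 elements.
Number of bases = C(16,6) = 8008.

8008


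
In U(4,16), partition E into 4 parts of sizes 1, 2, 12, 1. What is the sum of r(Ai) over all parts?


r(Ai) = min(|Ai|, 4) for each part.
Sum = min(1,4) + min(2,4) + min(12,4) + min(1,4)
    = 1 + 2 + 4 + 1
    = 8.

8


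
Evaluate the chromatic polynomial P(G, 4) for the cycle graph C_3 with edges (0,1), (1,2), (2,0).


P(C_3, k) = (k-1)^3 + (-1)^3*(k-1).
P(4) = (3)^3 - 3
= 27 - 3 = 24.

24


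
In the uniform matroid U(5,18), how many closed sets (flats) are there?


Flats of U(5,18): every subset of size < 5 is a flat, plus E itself.
Count = C(18,0) + C(18,1) + C(18,2) + C(18,3) + C(18,4) + 1
     = 1 + 18 + 153 + 816 + 3060 + 1
     = 4049.

4049


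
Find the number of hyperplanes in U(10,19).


Hyperplanes of U(10,19) are flats of rank 9.
In a uniform matroid, these are exactly the (9)-element subsets.
Count = C(19,9) = 19! / (9! * 10!) = 92378.

92378


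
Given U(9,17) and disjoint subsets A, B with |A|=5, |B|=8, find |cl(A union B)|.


|A union B| = 5 + 8 = 13 (disjoint).
In U(9,17), cl(S) = S if |S| < 9, else cl(S) = E.
Since 13 >= 9, cl(A union B) = E.
|cl(A union B)| = 17.

17


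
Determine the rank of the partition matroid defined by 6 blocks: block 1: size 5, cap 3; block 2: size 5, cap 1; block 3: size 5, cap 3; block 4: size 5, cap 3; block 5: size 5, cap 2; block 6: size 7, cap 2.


Rank of a partition matroid = sum of min(|Si|, ci) for each block.
= min(5,3) + min(5,1) + min(5,3) + min(5,3) + min(5,2) + min(7,2)
= 3 + 1 + 3 + 3 + 2 + 2
= 14.

14


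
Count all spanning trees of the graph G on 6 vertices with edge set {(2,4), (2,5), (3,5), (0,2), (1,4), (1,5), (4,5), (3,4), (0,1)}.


By Kirchhoff's matrix tree theorem, the number of spanning trees equals
the determinant of any cofactor of the Laplacian matrix L.
G has 6 vertices and 9 edges.
Computing the (5 x 5) cofactor determinant gives 60.

60


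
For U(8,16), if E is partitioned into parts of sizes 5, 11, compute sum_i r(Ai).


r(Ai) = min(|Ai|, 8) for each part.
Sum = min(5,8) + min(11,8)
    = 5 + 8
    = 13.

13


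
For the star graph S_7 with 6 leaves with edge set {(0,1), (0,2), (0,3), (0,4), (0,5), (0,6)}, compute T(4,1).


A star on 7 vertices is a tree with 6 edges.
T(x,y) = x^(6) for any tree.
T(4,1) = 4^6 = 4096.

4096


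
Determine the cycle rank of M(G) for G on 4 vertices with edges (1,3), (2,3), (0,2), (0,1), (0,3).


Cycle rank (nullity) = |E| - r(M) = |E| - (|V| - c).
|E| = 5, |V| = 4, c = 1.
Nullity = 5 - (4 - 1) = 5 - 3 = 2.

2


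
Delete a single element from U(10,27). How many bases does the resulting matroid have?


Deleting e from U(10,27) gives U(10,26) since n > r.
Bases of U(10,26) = (26 choose 10) = 5311735.

5311735


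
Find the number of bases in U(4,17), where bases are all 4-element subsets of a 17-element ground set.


Bases of U(4,17) are all 4-element subsets of the 17-element ground set.
Number of bases = C(17,4).
(17 choose 4) = 2380.

2380


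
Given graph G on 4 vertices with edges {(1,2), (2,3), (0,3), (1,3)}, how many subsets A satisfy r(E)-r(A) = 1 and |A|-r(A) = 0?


R(x,y) = sum over A in 2^E of x^(r(E)-r(A)) * y^(|A|-r(A)).
G has 4 vertices, 4 edges. r(E) = 3.
Enumerate all 2^4 = 16 subsets.
Count subsets with r(E)-r(A)=1 and |A|-r(A)=0: 6.

6


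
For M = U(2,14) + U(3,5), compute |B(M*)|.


(M1+M2)* = M1* + M2*.
M1* = U(12,14), bases: C(14,12) = 91.
M2* = U(2,5), bases: C(5,2) = 10.
|B(M*)| = 91 * 10 = 910.

910


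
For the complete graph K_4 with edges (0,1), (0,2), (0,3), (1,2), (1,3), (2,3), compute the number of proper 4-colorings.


P(K_4, k) = k(k-1)(k-2)...(k-3).
P(4) = (4) * (3) * (2) * (1) = 24.

24


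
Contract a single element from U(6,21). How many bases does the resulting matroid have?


Contracting e from U(6,21) gives U(5,20).
Bases of U(5,20) = (20 choose 5) = 15504.

15504


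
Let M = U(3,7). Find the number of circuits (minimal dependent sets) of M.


In U(3,7), circuits are the (4)-element subsets.
Any set of 4 elements is dependent, and removing any one element gives
an independent set of size 3, so it is a minimal dependent set.
Number of circuits = C(7,4) = 7! / (4! * 3!) = 35.

35


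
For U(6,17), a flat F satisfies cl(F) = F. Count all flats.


Flats of U(6,17): every subset of size < 6 is a flat, plus E itself.
Count = (17 choose 0) + (17 choose 1) + (17 choose 2) + (17 choose 3) + (17 choose 4) + (17 choose 5) + 1
     = 1 + 17 + 136 + 680 + 2380 + 6188 + 1
     = 9403.

9403


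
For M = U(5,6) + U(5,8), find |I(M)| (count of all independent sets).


For a direct sum, |I(M1+M2)| = |I(M1)| * |I(M2)|.
|I(U(5,6))| = sum C(6,k) for k=0..5 = 63.
|I(U(5,8))| = sum C(8,k) for k=0..5 = 219.
Total = 63 * 219 = 13797.

13797


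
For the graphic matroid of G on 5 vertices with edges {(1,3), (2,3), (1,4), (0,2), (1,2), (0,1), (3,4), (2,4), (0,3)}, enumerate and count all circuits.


A circuit in a graphic matroid = edge set of a simple cycle.
G has 5 vertices and 9 edges.
Enumerating all minimal edge subsets forming cycles...
Total circuits found: 22.

22


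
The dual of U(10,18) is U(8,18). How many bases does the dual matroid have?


The dual of U(r,n) is U(n-r, n) = U(8,18).
Bases of U(8,18) are all (8)-element subsets.
|B(M*)| = (18 choose 8) = 43758.

43758


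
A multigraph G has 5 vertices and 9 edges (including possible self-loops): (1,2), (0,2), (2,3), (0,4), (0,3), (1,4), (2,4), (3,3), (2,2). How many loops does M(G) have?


In a graphic matroid, a loop is a self-loop edge (u,u) with rank 0.
Examining all 9 edges for self-loops...
Self-loops found: (3,3), (2,2)
Number of loops = 2.

2


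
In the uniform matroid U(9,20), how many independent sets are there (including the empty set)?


Independent sets of U(9,20) are all subsets of size <= 9.
Count = C(20,0) + C(20,1) + C(20,2) + C(20,3) + C(20,4) + C(20,5) + C(20,6) + C(20,7) + C(20,8) + C(20,9)
     = 1 + 20 + 190 + 1140 + 4845 + 15504 + 38760 + 77520 + 125970 + 167960
     = 431910.

431910


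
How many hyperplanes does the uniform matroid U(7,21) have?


Hyperplanes of U(7,21) are flats of rank 6.
In a uniform matroid, these are exactly the (6)-element subsets.
Count = (21 choose 6) = 54264.

54264


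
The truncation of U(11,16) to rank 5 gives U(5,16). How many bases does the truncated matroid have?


Truncating U(11,16) to rank 5 gives U(5,16).
Bases of U(5,16) are all 5-element subsets of 16 elements.
Number of bases = (16 choose 5) = 4368.

4368


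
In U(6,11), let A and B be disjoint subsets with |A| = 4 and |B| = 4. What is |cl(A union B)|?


|A union B| = 4 + 4 = 8 (disjoint).
In U(6,11), cl(S) = S if |S| < 6, else cl(S) = E.
Since 8 >= 6, cl(A union B) = E.
|cl(A union B)| = 11.

11


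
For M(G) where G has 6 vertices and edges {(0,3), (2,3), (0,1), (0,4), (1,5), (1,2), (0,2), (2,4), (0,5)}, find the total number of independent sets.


An independent set in a graphic matroid is an acyclic edge subset.
G has 6 vertices and 9 edges.
Enumerate all 2^9 = 512 subsets, checking for acyclicity.
Total independent sets = 276.

276


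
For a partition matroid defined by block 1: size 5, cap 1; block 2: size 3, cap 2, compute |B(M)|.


A basis picks exactly ci elements from block i.
Number of bases = product of C(|Si|, ci).
= C(5,1) * C(3,2)
= 5 * 3
= 15.

15


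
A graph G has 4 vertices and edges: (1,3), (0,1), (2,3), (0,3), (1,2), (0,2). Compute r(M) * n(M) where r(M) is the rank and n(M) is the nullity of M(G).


r(M) = |V| - c = 4 - 1 = 3.
nullity = |E| - r(M) = 6 - 3 = 3.
Product = 3 * 3 = 9.

9


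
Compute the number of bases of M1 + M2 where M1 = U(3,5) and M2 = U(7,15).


Bases of a direct sum M1 + M2: |B| = |B(M1)| * |B(M2)|.
|B(U(3,5))| = C(5,3) = 10.
|B(U(7,15))| = C(15,7) = 6435.
Total bases = 10 * 6435 = 64350.

64350


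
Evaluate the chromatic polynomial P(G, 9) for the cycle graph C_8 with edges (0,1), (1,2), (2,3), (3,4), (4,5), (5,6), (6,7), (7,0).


P(C_8, k) = (k-1)^8 + (-1)^8*(k-1).
P(9) = (8)^8 + 8
= 16777216 + 8 = 16777224.

16777224


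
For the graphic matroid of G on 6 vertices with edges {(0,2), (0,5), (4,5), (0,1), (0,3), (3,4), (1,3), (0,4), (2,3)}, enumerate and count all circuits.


A circuit in a graphic matroid = edge set of a simple cycle.
G has 6 vertices and 9 edges.
Enumerating all minimal edge subsets forming cycles...
Total circuits found: 10.

10


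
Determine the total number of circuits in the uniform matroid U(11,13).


In U(11,13), circuits are the (12)-element subsets.
Any set of 12 elements is dependent, and removing any one element gives
an independent set of size 11, so it is a minimal dependent set.
Number of circuits = C(13,12) = 13.

13


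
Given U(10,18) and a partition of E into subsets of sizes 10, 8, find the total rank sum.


r(Ai) = min(|Ai|, 10) for each part.
Sum = min(10,10) + min(8,10)
    = 10 + 8
    = 18.

18


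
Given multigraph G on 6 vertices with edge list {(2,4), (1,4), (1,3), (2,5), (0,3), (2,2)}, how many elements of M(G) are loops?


In a graphic matroid, a loop is a self-loop edge (u,u) with rank 0.
Examining all 6 edges for self-loops...
Self-loops found: (2,2)
Number of loops = 1.

1


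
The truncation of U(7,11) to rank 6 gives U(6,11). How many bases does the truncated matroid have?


Truncating U(7,11) to rank 6 gives U(6,11).
Bases of U(6,11) are all 6-element subsets of 11 elements.
Number of bases = C(11,6) = 462.

462


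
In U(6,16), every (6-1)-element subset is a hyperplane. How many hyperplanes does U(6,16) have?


Hyperplanes of U(6,16) are flats of rank 5.
In a uniform matroid, these are exactly the (5)-element subsets.
Count = C(16,5) = 16! / (5! * 11!) = 4368.

4368


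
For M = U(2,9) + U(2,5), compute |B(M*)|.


(M1+M2)* = M1* + M2*.
M1* = U(7,9), bases: C(9,7) = 36.
M2* = U(3,5), bases: C(5,3) = 10.
|B(M*)| = 36 * 10 = 360.

360


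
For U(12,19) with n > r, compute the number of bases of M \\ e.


Deleting e from U(12,19) gives U(12,18) since n > r.
Bases of U(12,18) = (18 choose 12) = 18564.

18564
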